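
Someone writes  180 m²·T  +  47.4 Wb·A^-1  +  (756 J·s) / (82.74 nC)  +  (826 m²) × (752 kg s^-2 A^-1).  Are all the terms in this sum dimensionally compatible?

Reduce each to base SI dimensions:
  180 m²·T:  T·m² = Wb·m⁻²·m² = kg·m²·s⁻²·A⁻¹
  47.4 Wb·A^-1:  Wb·A⁻¹ = V·s·A⁻¹ = kg·m²·s⁻²·A⁻²
  (756 J·s) / (82.74 nC):  [kg·m²·s⁻¹] / [s·A] = kg·m²·s⁻²·A⁻¹
  (826 m²) × (752 kg s^-2 A^-1):  [m²] · [kg·s⁻²·A⁻¹] = kg·m²·s⁻²·A⁻¹
The terms do not share a single dimension (kg·m²·s⁻²·A⁻² vs kg·m²·s⁻²·A⁻¹).

No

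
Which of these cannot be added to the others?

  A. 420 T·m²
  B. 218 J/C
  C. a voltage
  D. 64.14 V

Work out the base dimensions of each:
  A. T·m² = Wb·m⁻²·m² = kg·m²·s⁻²·A⁻¹
  B. J·C⁻¹ = N·m·(s·A)⁻¹ = kg·m²·s⁻³·A⁻¹
  C. [voltage] = kg·m²·s⁻³·A⁻¹
  D. V = J·C⁻¹ = kg·m²·s⁻³·A⁻¹
All reduce to kg·m²·s⁻³·A⁻¹ except A., which is kg·m²·s⁻²·A⁻¹.

A.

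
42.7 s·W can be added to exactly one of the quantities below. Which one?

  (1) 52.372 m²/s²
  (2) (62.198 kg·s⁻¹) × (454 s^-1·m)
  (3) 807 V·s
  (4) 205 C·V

Reference: W·s = J·s⁻¹·s = kg·m²·s⁻².
Each option:
  (1) m²·s⁻²
  (2) [kg·s⁻¹] · [m·s⁻¹] = kg·m·s⁻²
  (3) V·s = J·C⁻¹·s = kg·m²·s⁻²·A⁻¹
  (4) C·V = s·A·J·C⁻¹ = kg·m²·s⁻²  ← same
Only (4) matches kg·m²·s⁻².

(4)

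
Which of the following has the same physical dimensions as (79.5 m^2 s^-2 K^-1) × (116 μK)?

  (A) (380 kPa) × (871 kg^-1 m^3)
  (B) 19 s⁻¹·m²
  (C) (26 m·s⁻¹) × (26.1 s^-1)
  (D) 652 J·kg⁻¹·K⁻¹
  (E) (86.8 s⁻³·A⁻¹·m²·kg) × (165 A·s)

(A)

Reference: [m²·s⁻²·K⁻¹] · [K] = m²·s⁻².
Each option:
  (A) [kg·m⁻¹·s⁻²] · [kg⁻¹·m³] = m²·s⁻²  ← same
  (B) m²·s⁻¹
  (C) [m·s⁻¹] · [s⁻¹] = m·s⁻²
  (D) J·kg⁻¹·K⁻¹ = N·m·kg⁻¹·K⁻¹ = m²·s⁻²·K⁻¹
  (E) [kg·m²·s⁻³·A⁻¹] · [s·A] = kg·m²·s⁻²
Only (A) matches m²·s⁻².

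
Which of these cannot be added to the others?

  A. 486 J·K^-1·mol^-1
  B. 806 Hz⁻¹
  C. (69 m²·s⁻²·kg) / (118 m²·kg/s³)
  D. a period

A.

In SI base units:
  A. J·mol⁻¹·K⁻¹ = N·m·mol⁻¹·K⁻¹ = kg·m²·s⁻²·K⁻¹·mol⁻¹
  B. Hz⁻¹ = (s⁻¹)⁻¹ = s
  C. [kg·m²·s⁻²] / [kg·m²·s⁻³] = s
  D. [period] = s
All reduce to s except A., which is kg·m²·s⁻²·K⁻¹·mol⁻¹.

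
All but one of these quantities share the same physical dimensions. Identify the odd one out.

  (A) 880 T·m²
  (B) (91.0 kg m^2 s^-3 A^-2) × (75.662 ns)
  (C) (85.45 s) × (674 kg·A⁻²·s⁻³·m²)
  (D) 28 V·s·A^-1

(A)

Dimensions:
  (A) T·m² = Wb·m⁻²·m² = kg·m²·s⁻²·A⁻¹
  (B) [kg·m²·s⁻³·A⁻²] · [s] = kg·m²·s⁻²·A⁻²
  (C) [s] · [kg·m²·s⁻³·A⁻²] = kg·m²·s⁻²·A⁻²
  (D) V·s·A⁻¹ = J·C⁻¹·s·A⁻¹ = kg·m²·s⁻²·A⁻²
All reduce to kg·m²·s⁻²·A⁻² except (A), which is kg·m²·s⁻²·A⁻¹.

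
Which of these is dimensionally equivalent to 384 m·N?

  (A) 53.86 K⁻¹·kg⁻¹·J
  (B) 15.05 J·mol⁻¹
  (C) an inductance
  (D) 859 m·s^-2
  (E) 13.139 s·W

Reference: N·m = kg·m·s⁻²·m = kg·m²·s⁻².
Each option:
  (A) J·kg⁻¹·K⁻¹ = N·m·kg⁻¹·K⁻¹ = m²·s⁻²·K⁻¹
  (B) J·mol⁻¹ = N·m·mol⁻¹ = kg·m²·s⁻²·mol⁻¹
  (C) [inductance] = kg·m²·s⁻²·A⁻²
  (D) m·s⁻²
  (E) W·s = J·s⁻¹·s = kg·m²·s⁻²  ← same
Only (E) matches kg·m²·s⁻².

(E)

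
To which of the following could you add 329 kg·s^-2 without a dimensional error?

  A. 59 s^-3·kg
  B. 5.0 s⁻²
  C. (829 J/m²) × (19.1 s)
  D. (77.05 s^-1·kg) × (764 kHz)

D.

Reference: kg·s⁻².
Each option:
  A. kg·s⁻³
  B. s⁻²
  C. [kg·s⁻²] · [s] = kg·s⁻¹
  D. [kg·s⁻¹] · [s⁻¹] = kg·s⁻²  ← same
Only D. matches kg·s⁻².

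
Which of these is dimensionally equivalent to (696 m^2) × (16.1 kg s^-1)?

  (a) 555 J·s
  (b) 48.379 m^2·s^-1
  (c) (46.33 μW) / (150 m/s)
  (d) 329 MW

(a)

Reference: [m²] · [kg·s⁻¹] = kg·m²·s⁻¹.
Each option:
  (a) J·s = N·m·s = kg·m²·s⁻¹  ← same
  (b) m²·s⁻¹
  (c) [kg·m²·s⁻³] / [m·s⁻¹] = kg·m·s⁻²
  (d) W = J·s⁻¹ = kg·m²·s⁻³
Only (a) matches kg·m²·s⁻¹.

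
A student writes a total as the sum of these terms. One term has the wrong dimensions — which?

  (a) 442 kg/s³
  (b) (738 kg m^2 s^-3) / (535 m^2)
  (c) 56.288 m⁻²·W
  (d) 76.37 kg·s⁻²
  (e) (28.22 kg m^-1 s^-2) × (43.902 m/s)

Expand each in SI base units:
  (a) kg·s⁻³
  (b) [kg·m²·s⁻³] / [m²] = kg·s⁻³
  (c) W·m⁻² = J·s⁻¹·m⁻² = kg·s⁻³
  (d) kg·s⁻²
  (e) [kg·m⁻¹·s⁻²] · [m·s⁻¹] = kg·s⁻³
All reduce to kg·s⁻³ except (d), which is kg·s⁻².

(d)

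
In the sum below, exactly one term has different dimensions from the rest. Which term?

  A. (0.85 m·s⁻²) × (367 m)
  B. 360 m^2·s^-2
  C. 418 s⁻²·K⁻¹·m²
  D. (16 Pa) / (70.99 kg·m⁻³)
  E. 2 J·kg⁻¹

C.

Expand each in SI base units:
  A. [m·s⁻²] · [m] = m²·s⁻²
  B. m²·s⁻²
  C. m²·s⁻²·K⁻¹
  D. [kg·m⁻¹·s⁻²] / [kg·m⁻³] = m²·s⁻²
  E. J·kg⁻¹ = N·m·kg⁻¹ = m²·s⁻²
All reduce to m²·s⁻² except C., which is m²·s⁻²·K⁻¹.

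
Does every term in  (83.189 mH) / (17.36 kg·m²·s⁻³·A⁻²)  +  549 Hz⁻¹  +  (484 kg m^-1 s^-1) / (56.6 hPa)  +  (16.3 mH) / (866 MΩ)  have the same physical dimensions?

Work out the base dimensions of each:
  (83.189 mH) / (17.36 kg·m²·s⁻³·A⁻²):  [kg·m²·s⁻²·A⁻²] / [kg·m²·s⁻³·A⁻²] = s
  549 Hz⁻¹:  Hz⁻¹ = (s⁻¹)⁻¹ = s
  (484 kg m^-1 s^-1) / (56.6 hPa):  [kg·m⁻¹·s⁻¹] / [kg·m⁻¹·s⁻²] = s
  (16.3 mH) / (866 MΩ):  [kg·m²·s⁻²·A⁻²] / [kg·m²·s⁻³·A⁻²] = s
Every term reduces to s.

Yes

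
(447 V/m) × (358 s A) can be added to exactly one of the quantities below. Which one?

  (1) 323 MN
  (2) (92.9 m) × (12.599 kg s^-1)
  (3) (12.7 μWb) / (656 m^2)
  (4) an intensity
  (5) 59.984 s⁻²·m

Reference: [kg·m·s⁻³·A⁻¹] · [s·A] = kg·m·s⁻².
Each option:
  (1) N = kg·m·s⁻²  ← same
  (2) [m] · [kg·s⁻¹] = kg·m·s⁻¹
  (3) [kg·m²·s⁻²·A⁻¹] / [m²] = kg·s⁻²·A⁻¹
  (4) [intensity] = kg·s⁻³
  (5) m·s⁻²
Only (1) matches kg·m·s⁻².

(1)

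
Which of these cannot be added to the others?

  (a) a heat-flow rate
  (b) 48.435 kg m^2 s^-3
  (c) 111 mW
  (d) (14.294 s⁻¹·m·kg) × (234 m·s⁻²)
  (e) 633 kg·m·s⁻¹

In SI base units:
  (a) [heat-flow rate] = kg·m²·s⁻³
  (b) kg·m²·s⁻³
  (c) W = J·s⁻¹ = kg·m²·s⁻³
  (d) [kg·m·s⁻¹] · [m·s⁻²] = kg·m²·s⁻³
  (e) kg·m·s⁻¹
All reduce to kg·m²·s⁻³ except (e), which is kg·m·s⁻¹.

(e)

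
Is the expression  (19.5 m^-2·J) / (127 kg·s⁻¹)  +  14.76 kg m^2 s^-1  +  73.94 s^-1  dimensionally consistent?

Dimensions:
  (19.5 m^-2·J) / (127 kg·s⁻¹):  [kg·s⁻²] / [kg·s⁻¹] = s⁻¹
  14.76 kg m^2 s^-1:  kg·m²·s⁻¹
  73.94 s^-1:  s⁻¹
The terms do not share a single dimension (kg·m²·s⁻¹ vs s⁻¹).

No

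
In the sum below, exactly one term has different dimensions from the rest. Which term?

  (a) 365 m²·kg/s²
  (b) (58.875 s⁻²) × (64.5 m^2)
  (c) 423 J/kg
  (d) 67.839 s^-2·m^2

Reduce each to base SI dimensions:
  (a) kg·m²·s⁻²
  (b) [s⁻²] · [m²] = m²·s⁻²
  (c) J·kg⁻¹ = N·m·kg⁻¹ = m²·s⁻²
  (d) m²·s⁻²
All reduce to m²·s⁻² except (a), which is kg·m²·s⁻².

(a)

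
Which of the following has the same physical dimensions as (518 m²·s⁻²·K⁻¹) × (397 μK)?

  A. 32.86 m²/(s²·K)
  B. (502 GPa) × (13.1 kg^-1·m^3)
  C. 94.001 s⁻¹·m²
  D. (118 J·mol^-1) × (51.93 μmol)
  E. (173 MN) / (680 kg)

Reference: [m²·s⁻²·K⁻¹] · [K] = m²·s⁻².
Each option:
  A. m²·s⁻²·K⁻¹
  B. [kg·m⁻¹·s⁻²] · [kg⁻¹·m³] = m²·s⁻²  ← same
  C. m²·s⁻¹
  D. [kg·m²·s⁻²·mol⁻¹] · [mol] = kg·m²·s⁻²
  E. [kg·m·s⁻²] / [kg] = m·s⁻²
Only B. matches m²·s⁻².

B.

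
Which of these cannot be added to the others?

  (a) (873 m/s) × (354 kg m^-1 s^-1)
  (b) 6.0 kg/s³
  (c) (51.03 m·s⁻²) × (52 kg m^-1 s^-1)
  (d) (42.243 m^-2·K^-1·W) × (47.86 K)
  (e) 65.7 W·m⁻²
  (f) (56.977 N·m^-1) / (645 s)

(a)

In SI base units:
  (a) [m·s⁻¹] · [kg·m⁻¹·s⁻¹] = kg·s⁻²
  (b) kg·s⁻³
  (c) [m·s⁻²] · [kg·m⁻¹·s⁻¹] = kg·s⁻³
  (d) [kg·s⁻³·K⁻¹] · [K] = kg·s⁻³
  (e) W·m⁻² = J·s⁻¹·m⁻² = kg·s⁻³
  (f) [kg·s⁻²] / [s] = kg·s⁻³
All reduce to kg·s⁻³ except (a), which is kg·s⁻².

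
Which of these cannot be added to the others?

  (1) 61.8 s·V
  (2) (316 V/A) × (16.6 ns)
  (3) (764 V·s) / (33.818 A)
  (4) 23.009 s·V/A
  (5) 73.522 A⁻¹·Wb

Work out the base dimensions of each:
  (1) V·s = J·C⁻¹·s = kg·m²·s⁻²·A⁻¹
  (2) [kg·m²·s⁻³·A⁻²] · [s] = kg·m²·s⁻²·A⁻²
  (3) [kg·m²·s⁻²·A⁻¹] / [A] = kg·m²·s⁻²·A⁻²
  (4) V·s·A⁻¹ = J·C⁻¹·s·A⁻¹ = kg·m²·s⁻²·A⁻²
  (5) Wb·A⁻¹ = V·s·A⁻¹ = kg·m²·s⁻²·A⁻²
All reduce to kg·m²·s⁻²·A⁻² except (1), which is kg·m²·s⁻²·A⁻¹.

(1)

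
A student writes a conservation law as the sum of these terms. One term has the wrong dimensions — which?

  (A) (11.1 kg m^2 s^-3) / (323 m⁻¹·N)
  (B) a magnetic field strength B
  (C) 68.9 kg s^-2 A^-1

(A)

In SI base units:
  (A) [kg·m²·s⁻³] / [kg·s⁻²] = m²·s⁻¹
  (B) [magnetic field strength B] = kg·s⁻²·A⁻¹
  (C) kg·s⁻²·A⁻¹
All reduce to kg·s⁻²·A⁻¹ except (A), which is m²·s⁻¹.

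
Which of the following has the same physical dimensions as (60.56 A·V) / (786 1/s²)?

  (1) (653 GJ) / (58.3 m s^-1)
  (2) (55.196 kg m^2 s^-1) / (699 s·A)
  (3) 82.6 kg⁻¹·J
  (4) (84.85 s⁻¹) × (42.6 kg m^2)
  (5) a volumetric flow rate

Reference: [kg·m²·s⁻³] / [s⁻²] = kg·m²·s⁻¹.
Each option:
  (1) [kg·m²·s⁻²] / [m·s⁻¹] = kg·m·s⁻¹
  (2) [kg·m²·s⁻¹] / [s·A] = kg·m²·s⁻²·A⁻¹
  (3) J·kg⁻¹ = N·m·kg⁻¹ = m²·s⁻²
  (4) [s⁻¹] · [kg·m²] = kg·m²·s⁻¹  ← same
  (5) [volumetric flow rate] = m³·s⁻¹
Only (4) matches kg·m²·s⁻¹.

(4)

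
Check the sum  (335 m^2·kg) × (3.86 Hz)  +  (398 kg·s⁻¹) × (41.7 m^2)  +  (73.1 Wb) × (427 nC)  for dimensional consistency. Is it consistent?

Work out the base dimensions of each:
  (335 m^2·kg) × (3.86 Hz):  [kg·m²] · [s⁻¹] = kg·m²·s⁻¹
  (398 kg·s⁻¹) × (41.7 m^2):  [kg·s⁻¹] · [m²] = kg·m²·s⁻¹
  (73.1 Wb) × (427 nC):  [kg·m²·s⁻²·A⁻¹] · [s·A] = kg·m²·s⁻¹
Every term reduces to kg·m²·s⁻¹.

Yes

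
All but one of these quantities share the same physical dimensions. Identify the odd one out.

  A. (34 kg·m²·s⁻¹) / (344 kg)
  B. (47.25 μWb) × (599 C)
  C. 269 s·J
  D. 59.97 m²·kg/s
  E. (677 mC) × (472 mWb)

A.

Reduce each to base SI dimensions:
  A. [kg·m²·s⁻¹] / [kg] = m²·s⁻¹
  B. [kg·m²·s⁻²·A⁻¹] · [s·A] = kg·m²·s⁻¹
  C. J·s = N·m·s = kg·m²·s⁻¹
  D. kg·m²·s⁻¹
  E. [s·A] · [kg·m²·s⁻²·A⁻¹] = kg·m²·s⁻¹
All reduce to kg·m²·s⁻¹ except A., which is m²·s⁻¹.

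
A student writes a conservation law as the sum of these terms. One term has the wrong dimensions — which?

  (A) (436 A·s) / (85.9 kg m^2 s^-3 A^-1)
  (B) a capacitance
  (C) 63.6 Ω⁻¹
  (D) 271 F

(C)

In SI base units:
  (A) [s·A] / [kg·m²·s⁻³·A⁻¹] = kg⁻¹·m⁻²·s⁴·A²
  (B) [capacitance] = kg⁻¹·m⁻²·s⁴·A²
  (C) Ω⁻¹ = (V·A⁻¹)⁻¹ = kg⁻¹·m⁻²·s³·A²
  (D) F = C·V⁻¹ = kg⁻¹·m⁻²·s⁴·A²
All reduce to kg⁻¹·m⁻²·s⁴·A² except (C), which is kg⁻¹·m⁻²·s³·A².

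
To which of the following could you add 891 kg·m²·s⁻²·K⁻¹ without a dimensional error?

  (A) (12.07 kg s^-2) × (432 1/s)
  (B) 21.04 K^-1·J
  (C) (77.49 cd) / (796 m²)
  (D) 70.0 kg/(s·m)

Reference: kg·m²·s⁻²·K⁻¹.
Each option:
  (A) [kg·s⁻²] · [s⁻¹] = kg·s⁻³
  (B) J·K⁻¹ = N·m·K⁻¹ = kg·m²·s⁻²·K⁻¹  ← same
  (C) [cd] / [m²] = m⁻²·cd
  (D) kg·m⁻¹·s⁻¹
Only (B) matches kg·m²·s⁻²·K⁻¹.

(B)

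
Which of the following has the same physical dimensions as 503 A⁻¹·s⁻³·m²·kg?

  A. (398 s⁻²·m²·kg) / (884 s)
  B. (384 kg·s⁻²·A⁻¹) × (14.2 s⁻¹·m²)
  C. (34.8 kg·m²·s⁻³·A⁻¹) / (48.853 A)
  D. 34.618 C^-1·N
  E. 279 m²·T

Reference: kg·m²·s⁻³·A⁻¹.
Each option:
  A. [kg·m²·s⁻²] / [s] = kg·m²·s⁻³
  B. [kg·s⁻²·A⁻¹] · [m²·s⁻¹] = kg·m²·s⁻³·A⁻¹  ← same
  C. [kg·m²·s⁻³·A⁻¹] / [A] = kg·m²·s⁻³·A⁻²
  D. N·C⁻¹ = kg·m·s⁻²·(s·A)⁻¹ = kg·m·s⁻³·A⁻¹
  E. T·m² = Wb·m⁻²·m² = kg·m²·s⁻²·A⁻¹
Only B. matches kg·m²·s⁻³·A⁻¹.

B.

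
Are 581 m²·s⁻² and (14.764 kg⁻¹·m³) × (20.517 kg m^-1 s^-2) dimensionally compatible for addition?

Dimensions:
  581 m²·s⁻²:  m²·s⁻²
  (14.764 kg⁻¹·m³) × (20.517 kg m^-1 s^-2):  [kg⁻¹·m³] · [kg·m⁻¹·s⁻²] = m²·s⁻²
Both are m²·s⁻², so they have the same dimensions and can be added.

Yes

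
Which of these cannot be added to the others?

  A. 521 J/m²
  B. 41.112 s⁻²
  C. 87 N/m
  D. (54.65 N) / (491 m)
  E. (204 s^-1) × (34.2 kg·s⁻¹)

In SI base units:
  A. J·m⁻² = N·m·m⁻² = kg·s⁻²
  B. s⁻²
  C. N·m⁻¹ = kg·m·s⁻²·m⁻¹ = kg·s⁻²
  D. [kg·m·s⁻²] / [m] = kg·s⁻²
  E. [s⁻¹] · [kg·s⁻¹] = kg·s⁻²
All reduce to kg·s⁻² except B., which is s⁻².

B.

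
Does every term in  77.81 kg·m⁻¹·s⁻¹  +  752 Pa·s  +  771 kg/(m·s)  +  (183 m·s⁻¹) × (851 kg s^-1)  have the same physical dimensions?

No

Dimensions:
  77.81 kg·m⁻¹·s⁻¹:  kg·m⁻¹·s⁻¹
  752 Pa·s:  Pa·s = N·m⁻²·s = kg·m⁻¹·s⁻¹
  771 kg/(m·s):  kg·m⁻¹·s⁻¹
  (183 m·s⁻¹) × (851 kg s^-1):  [m·s⁻¹] · [kg·s⁻¹] = kg·m·s⁻²
The terms do not share a single dimension (kg·m·s⁻² vs kg·m⁻¹·s⁻¹).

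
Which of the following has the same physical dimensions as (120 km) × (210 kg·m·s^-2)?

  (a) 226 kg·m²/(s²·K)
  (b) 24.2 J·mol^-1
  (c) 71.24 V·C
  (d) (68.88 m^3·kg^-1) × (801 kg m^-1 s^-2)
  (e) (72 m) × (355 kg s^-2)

Reference: [m] · [kg·m·s⁻²] = kg·m²·s⁻².
Each option:
  (a) kg·m²·s⁻²·K⁻¹
  (b) J·mol⁻¹ = N·m·mol⁻¹ = kg·m²·s⁻²·mol⁻¹
  (c) C·V = s·A·J·C⁻¹ = kg·m²·s⁻²  ← same
  (d) [kg⁻¹·m³] · [kg·m⁻¹·s⁻²] = m²·s⁻²
  (e) [m] · [kg·s⁻²] = kg·m·s⁻²
Only (c) matches kg·m²·s⁻².

(c)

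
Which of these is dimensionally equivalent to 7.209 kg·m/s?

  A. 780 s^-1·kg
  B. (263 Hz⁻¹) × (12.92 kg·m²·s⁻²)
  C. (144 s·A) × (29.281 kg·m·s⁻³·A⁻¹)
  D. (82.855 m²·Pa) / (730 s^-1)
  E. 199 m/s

Reference: kg·m·s⁻¹.
Each option:
  A. kg·s⁻¹
  B. [s] · [kg·m²·s⁻²] = kg·m²·s⁻¹
  C. [s·A] · [kg·m·s⁻³·A⁻¹] = kg·m·s⁻²
  D. [kg·m·s⁻²] / [s⁻¹] = kg·m·s⁻¹  ← same
  E. m·s⁻¹
Only D. matches kg·m·s⁻¹.

D.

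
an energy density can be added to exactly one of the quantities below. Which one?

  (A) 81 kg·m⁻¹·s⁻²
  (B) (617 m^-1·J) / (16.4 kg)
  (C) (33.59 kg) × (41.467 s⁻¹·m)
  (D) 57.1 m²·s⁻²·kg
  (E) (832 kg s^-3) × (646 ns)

Reference: [energy density] = kg·m⁻¹·s⁻².
Each option:
  (A) kg·m⁻¹·s⁻²  ← same
  (B) [kg·m·s⁻²] / [kg] = m·s⁻²
  (C) [kg] · [m·s⁻¹] = kg·m·s⁻¹
  (D) kg·m²·s⁻²
  (E) [kg·s⁻³] · [s] = kg·s⁻²
Only (A) matches kg·m⁻¹·s⁻².

(A)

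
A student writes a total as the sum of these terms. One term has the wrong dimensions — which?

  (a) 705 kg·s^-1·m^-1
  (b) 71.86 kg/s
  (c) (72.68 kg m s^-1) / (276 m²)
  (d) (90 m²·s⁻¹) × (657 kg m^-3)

(b)

Reduce each to base SI dimensions:
  (a) kg·m⁻¹·s⁻¹
  (b) kg·s⁻¹
  (c) [kg·m·s⁻¹] / [m²] = kg·m⁻¹·s⁻¹
  (d) [m²·s⁻¹] · [kg·m⁻³] = kg·m⁻¹·s⁻¹
All reduce to kg·m⁻¹·s⁻¹ except (b), which is kg·s⁻¹.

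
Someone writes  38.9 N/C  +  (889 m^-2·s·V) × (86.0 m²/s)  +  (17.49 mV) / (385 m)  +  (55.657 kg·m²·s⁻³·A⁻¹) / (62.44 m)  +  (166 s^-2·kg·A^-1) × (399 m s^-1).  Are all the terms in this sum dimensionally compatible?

No

In SI base units:
  38.9 N/C:  N·C⁻¹ = kg·m·s⁻²·(s·A)⁻¹ = kg·m·s⁻³·A⁻¹
  (889 m^-2·s·V) × (86.0 m²/s):  [kg·s⁻²·A⁻¹] · [m²·s⁻¹] = kg·m²·s⁻³·A⁻¹
  (17.49 mV) / (385 m):  [kg·m²·s⁻³·A⁻¹] / [m] = kg·m·s⁻³·A⁻¹
  (55.657 kg·m²·s⁻³·A⁻¹) / (62.44 m):  [kg·m²·s⁻³·A⁻¹] / [m] = kg·m·s⁻³·A⁻¹
  (166 s^-2·kg·A^-1) × (399 m s^-1):  [kg·s⁻²·A⁻¹] · [m·s⁻¹] = kg·m·s⁻³·A⁻¹
The terms do not share a single dimension (kg·m²·s⁻³·A⁻¹ vs kg·m·s⁻³·A⁻¹).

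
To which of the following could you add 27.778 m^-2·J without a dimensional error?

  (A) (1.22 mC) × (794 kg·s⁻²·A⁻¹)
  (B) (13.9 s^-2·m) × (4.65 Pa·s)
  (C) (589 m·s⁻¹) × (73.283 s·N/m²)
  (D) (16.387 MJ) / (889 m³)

Reference: J·m⁻² = N·m·m⁻² = kg·s⁻².
Each option:
  (A) [s·A] · [kg·s⁻²·A⁻¹] = kg·s⁻¹
  (B) [m·s⁻²] · [kg·m⁻¹·s⁻¹] = kg·s⁻³
  (C) [m·s⁻¹] · [kg·m⁻¹·s⁻¹] = kg·s⁻²  ← same
  (D) [kg·m²·s⁻²] / [m³] = kg·m⁻¹·s⁻²
Only (C) matches kg·s⁻².

(C)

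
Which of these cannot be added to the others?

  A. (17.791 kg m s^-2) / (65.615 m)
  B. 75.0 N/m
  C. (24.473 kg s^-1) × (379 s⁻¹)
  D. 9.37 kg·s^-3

D.

Dimensions:
  A. [kg·m·s⁻²] / [m] = kg·s⁻²
  B. N·m⁻¹ = kg·m·s⁻²·m⁻¹ = kg·s⁻²
  C. [kg·s⁻¹] · [s⁻¹] = kg·s⁻²
  D. kg·s⁻³
All reduce to kg·s⁻² except D., which is kg·s⁻³.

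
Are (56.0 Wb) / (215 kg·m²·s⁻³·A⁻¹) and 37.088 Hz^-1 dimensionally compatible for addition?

Yes

In SI base units:
  (56.0 Wb) / (215 kg·m²·s⁻³·A⁻¹):  [kg·m²·s⁻²·A⁻¹] / [kg·m²·s⁻³·A⁻¹] = s
  37.088 Hz^-1:  Hz⁻¹ = (s⁻¹)⁻¹ = s
Both are s, so they have the same dimensions and can be added.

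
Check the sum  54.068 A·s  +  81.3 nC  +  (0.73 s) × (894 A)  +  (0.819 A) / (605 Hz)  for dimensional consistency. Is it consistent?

Dimensions:
  54.068 A·s:  A·s = s·A
  81.3 nC:  C = s·A
  (0.73 s) × (894 A):  [s] · [A] = s·A
  (0.819 A) / (605 Hz):  [A] / [s⁻¹] = s·A
Every term reduces to s·A.

Yes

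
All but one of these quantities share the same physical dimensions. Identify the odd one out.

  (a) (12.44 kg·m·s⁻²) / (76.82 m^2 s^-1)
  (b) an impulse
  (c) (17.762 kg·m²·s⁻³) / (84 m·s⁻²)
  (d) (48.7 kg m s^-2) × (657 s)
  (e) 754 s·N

(a)

Work out the base dimensions of each:
  (a) [kg·m·s⁻²] / [m²·s⁻¹] = kg·m⁻¹·s⁻¹
  (b) [impulse] = kg·m·s⁻¹
  (c) [kg·m²·s⁻³] / [m·s⁻²] = kg·m·s⁻¹
  (d) [kg·m·s⁻²] · [s] = kg·m·s⁻¹
  (e) N·s = kg·m·s⁻²·s = kg·m·s⁻¹
All reduce to kg·m·s⁻¹ except (a), which is kg·m⁻¹·s⁻¹.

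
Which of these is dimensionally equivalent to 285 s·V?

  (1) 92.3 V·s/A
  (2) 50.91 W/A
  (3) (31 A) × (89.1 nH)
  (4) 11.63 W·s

(3)

Reference: V·s = J·C⁻¹·s = kg·m²·s⁻²·A⁻¹.
Each option:
  (1) V·s·A⁻¹ = J·C⁻¹·s·A⁻¹ = kg·m²·s⁻²·A⁻²
  (2) W·A⁻¹ = J·s⁻¹·A⁻¹ = kg·m²·s⁻³·A⁻¹
  (3) [A] · [kg·m²·s⁻²·A⁻²] = kg·m²·s⁻²·A⁻¹  ← same
  (4) W·s = J·s⁻¹·s = kg·m²·s⁻²
Only (3) matches kg·m²·s⁻²·A⁻¹.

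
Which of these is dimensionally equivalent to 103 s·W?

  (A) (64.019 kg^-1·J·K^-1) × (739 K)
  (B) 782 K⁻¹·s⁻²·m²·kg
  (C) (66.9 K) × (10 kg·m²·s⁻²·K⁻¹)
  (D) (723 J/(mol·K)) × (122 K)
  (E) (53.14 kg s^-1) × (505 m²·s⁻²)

(C)

Reference: W·s = J·s⁻¹·s = kg·m²·s⁻².
Each option:
  (A) [m²·s⁻²·K⁻¹] · [K] = m²·s⁻²
  (B) kg·m²·s⁻²·K⁻¹
  (C) [K] · [kg·m²·s⁻²·K⁻¹] = kg·m²·s⁻²  ← same
  (D) [kg·m²·s⁻²·K⁻¹·mol⁻¹] · [K] = kg·m²·s⁻²·mol⁻¹
  (E) [kg·s⁻¹] · [m²·s⁻²] = kg·m²·s⁻³
Only (C) matches kg·m²·s⁻².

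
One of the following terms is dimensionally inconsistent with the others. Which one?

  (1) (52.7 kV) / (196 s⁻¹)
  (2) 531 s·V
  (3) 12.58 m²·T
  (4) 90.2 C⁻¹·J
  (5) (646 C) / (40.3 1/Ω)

Dimensions:
  (1) [kg·m²·s⁻³·A⁻¹] / [s⁻¹] = kg·m²·s⁻²·A⁻¹
  (2) V·s = J·C⁻¹·s = kg·m²·s⁻²·A⁻¹
  (3) T·m² = Wb·m⁻²·m² = kg·m²·s⁻²·A⁻¹
  (4) J·C⁻¹ = N·m·(s·A)⁻¹ = kg·m²·s⁻³·A⁻¹
  (5) [s·A] / [kg⁻¹·m⁻²·s³·A²] = kg·m²·s⁻²·A⁻¹
All reduce to kg·m²·s⁻²·A⁻¹ except (4), which is kg·m²·s⁻³·A⁻¹.

(4)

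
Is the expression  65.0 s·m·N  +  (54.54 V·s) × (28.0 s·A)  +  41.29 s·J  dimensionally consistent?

Expand each in SI base units:
  65.0 s·m·N:  N·m·s = kg·m·s⁻²·m·s = kg·m²·s⁻¹
  (54.54 V·s) × (28.0 s·A):  [kg·m²·s⁻²·A⁻¹] · [s·A] = kg·m²·s⁻¹
  41.29 s·J:  J·s = N·m·s = kg·m²·s⁻¹
Every term reduces to kg·m²·s⁻¹.

Yes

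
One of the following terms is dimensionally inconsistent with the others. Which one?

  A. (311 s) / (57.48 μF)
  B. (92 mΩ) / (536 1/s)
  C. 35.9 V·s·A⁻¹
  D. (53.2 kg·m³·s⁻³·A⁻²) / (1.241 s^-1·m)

A.

Dimensions:
  A. [s] / [kg⁻¹·m⁻²·s⁴·A²] = kg·m²·s⁻³·A⁻²
  B. [kg·m²·s⁻³·A⁻²] / [s⁻¹] = kg·m²·s⁻²·A⁻²
  C. V·s·A⁻¹ = J·C⁻¹·s·A⁻¹ = kg·m²·s⁻²·A⁻²
  D. [kg·m³·s⁻³·A⁻²] / [m·s⁻¹] = kg·m²·s⁻²·A⁻²
All reduce to kg·m²·s⁻²·A⁻² except A., which is kg·m²·s⁻³·A⁻².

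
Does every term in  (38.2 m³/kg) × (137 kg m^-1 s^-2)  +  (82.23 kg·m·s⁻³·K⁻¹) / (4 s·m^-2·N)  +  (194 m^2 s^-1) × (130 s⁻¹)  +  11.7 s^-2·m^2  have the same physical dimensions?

Expand each in SI base units:
  (38.2 m³/kg) × (137 kg m^-1 s^-2):  [kg⁻¹·m³] · [kg·m⁻¹·s⁻²] = m²·s⁻²
  (82.23 kg·m·s⁻³·K⁻¹) / (4 s·m^-2·N):  [kg·m·s⁻³·K⁻¹] / [kg·m⁻¹·s⁻¹] = m²·s⁻²·K⁻¹
  (194 m^2 s^-1) × (130 s⁻¹):  [m²·s⁻¹] · [s⁻¹] = m²·s⁻²
  11.7 s^-2·m^2:  m²·s⁻²
The terms do not share a single dimension (m²·s⁻² vs m²·s⁻²·K⁻¹).

No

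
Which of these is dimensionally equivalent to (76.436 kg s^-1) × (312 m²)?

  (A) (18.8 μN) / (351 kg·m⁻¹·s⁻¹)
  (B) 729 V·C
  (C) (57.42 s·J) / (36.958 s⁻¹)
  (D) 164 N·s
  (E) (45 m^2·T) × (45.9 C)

(E)

Reference: [kg·s⁻¹] · [m²] = kg·m²·s⁻¹.
Each option:
  (A) [kg·m·s⁻²] / [kg·m⁻¹·s⁻¹] = m²·s⁻¹
  (B) C·V = s·A·J·C⁻¹ = kg·m²·s⁻²
  (C) [kg·m²·s⁻¹] / [s⁻¹] = kg·m²
  (D) N·s = kg·m·s⁻²·s = kg·m·s⁻¹
  (E) [kg·m²·s⁻²·A⁻¹] · [s·A] = kg·m²·s⁻¹  ← same
Only (E) matches kg·m²·s⁻¹.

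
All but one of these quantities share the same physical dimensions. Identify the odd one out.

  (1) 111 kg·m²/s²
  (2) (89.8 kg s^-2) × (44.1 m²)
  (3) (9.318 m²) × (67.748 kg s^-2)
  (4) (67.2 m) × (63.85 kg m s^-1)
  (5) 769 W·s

(4)

Expand each in SI base units:
  (1) kg·m²·s⁻²
  (2) [kg·s⁻²] · [m²] = kg·m²·s⁻²
  (3) [m²] · [kg·s⁻²] = kg·m²·s⁻²
  (4) [m] · [kg·m·s⁻¹] = kg·m²·s⁻¹
  (5) W·s = J·s⁻¹·s = kg·m²·s⁻²
All reduce to kg·m²·s⁻² except (4), which is kg·m²·s⁻¹.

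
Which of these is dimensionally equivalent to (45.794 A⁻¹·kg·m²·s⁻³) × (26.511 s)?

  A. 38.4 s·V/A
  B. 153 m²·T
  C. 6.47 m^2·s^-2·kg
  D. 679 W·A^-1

B.

Reference: [kg·m²·s⁻³·A⁻¹] · [s] = kg·m²·s⁻²·A⁻¹.
Each option:
  A. V·s·A⁻¹ = J·C⁻¹·s·A⁻¹ = kg·m²·s⁻²·A⁻²
  B. T·m² = Wb·m⁻²·m² = kg·m²·s⁻²·A⁻¹  ← same
  C. kg·m²·s⁻²
  D. W·A⁻¹ = J·s⁻¹·A⁻¹ = kg·m²·s⁻³·A⁻¹
Only B. matches kg·m²·s⁻²·A⁻¹.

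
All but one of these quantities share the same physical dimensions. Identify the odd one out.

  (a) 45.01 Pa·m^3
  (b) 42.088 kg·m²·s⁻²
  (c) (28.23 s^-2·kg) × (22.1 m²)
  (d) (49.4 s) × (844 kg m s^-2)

(d)

Reduce each to base SI dimensions:
  (a) Pa·m³ = N·m⁻²·m³ = kg·m²·s⁻²
  (b) kg·m²·s⁻²
  (c) [kg·s⁻²] · [m²] = kg·m²·s⁻²
  (d) [s] · [kg·m·s⁻²] = kg·m·s⁻¹
All reduce to kg·m²·s⁻² except (d), which is kg·m·s⁻¹.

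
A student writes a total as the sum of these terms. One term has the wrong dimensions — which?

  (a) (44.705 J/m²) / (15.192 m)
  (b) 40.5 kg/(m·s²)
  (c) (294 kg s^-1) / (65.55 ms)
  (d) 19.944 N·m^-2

Dimensions:
  (a) [kg·s⁻²] / [m] = kg·m⁻¹·s⁻²
  (b) kg·m⁻¹·s⁻²
  (c) [kg·s⁻¹] / [s] = kg·s⁻²
  (d) N·m⁻² = kg·m·s⁻²·m⁻² = kg·m⁻¹·s⁻²
All reduce to kg·m⁻¹·s⁻² except (c), which is kg·s⁻².

(c)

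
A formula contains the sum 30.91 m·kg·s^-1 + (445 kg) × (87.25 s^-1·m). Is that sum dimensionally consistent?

Yes

Reduce each to base SI dimensions:
  30.91 m·kg·s^-1:  kg·m·s⁻¹
  (445 kg) × (87.25 s^-1·m):  [kg] · [m·s⁻¹] = kg·m·s⁻¹
Both are kg·m·s⁻¹, so they have the same dimensions and can be added.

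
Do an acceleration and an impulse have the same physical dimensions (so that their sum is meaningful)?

Dimensions:
  an acceleration:  [acceleration] = m·s⁻²
  an impulse:  [impulse] = kg·m·s⁻¹
m·s⁻² ≠ kg·m·s⁻¹, so they cannot be added.

No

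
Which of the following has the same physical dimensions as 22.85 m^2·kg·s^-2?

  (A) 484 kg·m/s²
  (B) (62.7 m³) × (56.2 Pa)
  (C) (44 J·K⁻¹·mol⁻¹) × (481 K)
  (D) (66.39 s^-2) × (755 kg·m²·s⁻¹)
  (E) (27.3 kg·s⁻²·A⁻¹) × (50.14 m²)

Reference: kg·m²·s⁻².
Each option:
  (A) kg·m·s⁻²
  (B) [m³] · [kg·m⁻¹·s⁻²] = kg·m²·s⁻²  ← same
  (C) [kg·m²·s⁻²·K⁻¹·mol⁻¹] · [K] = kg·m²·s⁻²·mol⁻¹
  (D) [s⁻²] · [kg·m²·s⁻¹] = kg·m²·s⁻³
  (E) [kg·s⁻²·A⁻¹] · [m²] = kg·m²·s⁻²·A⁻¹
Only (B) matches kg·m²·s⁻².

(B)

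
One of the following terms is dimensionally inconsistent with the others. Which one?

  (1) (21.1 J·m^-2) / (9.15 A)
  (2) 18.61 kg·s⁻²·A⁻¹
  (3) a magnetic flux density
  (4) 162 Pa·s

(4)

Expand each in SI base units:
  (1) [kg·s⁻²] / [A] = kg·s⁻²·A⁻¹
  (2) kg·s⁻²·A⁻¹
  (3) [magnetic flux density] = kg·s⁻²·A⁻¹
  (4) Pa·s = N·m⁻²·s = kg·m⁻¹·s⁻¹
All reduce to kg·s⁻²·A⁻¹ except (4), which is kg·m⁻¹·s⁻¹.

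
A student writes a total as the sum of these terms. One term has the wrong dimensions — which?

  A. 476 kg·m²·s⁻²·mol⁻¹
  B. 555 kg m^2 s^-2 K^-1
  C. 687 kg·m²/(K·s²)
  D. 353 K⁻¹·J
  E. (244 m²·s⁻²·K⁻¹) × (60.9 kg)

A.

Expand each in SI base units:
  A. kg·m²·s⁻²·mol⁻¹
  B. kg·m²·s⁻²·K⁻¹
  C. kg·m²·s⁻²·K⁻¹
  D. J·K⁻¹ = N·m·K⁻¹ = kg·m²·s⁻²·K⁻¹
  E. [m²·s⁻²·K⁻¹] · [kg] = kg·m²·s⁻²·K⁻¹
All reduce to kg·m²·s⁻²·K⁻¹ except A., which is kg·m²·s⁻²·mol⁻¹.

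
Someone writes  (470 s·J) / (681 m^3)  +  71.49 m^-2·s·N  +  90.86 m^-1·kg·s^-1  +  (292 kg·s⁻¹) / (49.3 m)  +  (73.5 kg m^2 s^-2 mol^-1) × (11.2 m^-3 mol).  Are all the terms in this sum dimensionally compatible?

Expand each in SI base units:
  (470 s·J) / (681 m^3):  [kg·m²·s⁻¹] / [m³] = kg·m⁻¹·s⁻¹
  71.49 m^-2·s·N:  N·s·m⁻² = kg·m·s⁻²·s·m⁻² = kg·m⁻¹·s⁻¹
  90.86 m^-1·kg·s^-1:  kg·m⁻¹·s⁻¹
  (292 kg·s⁻¹) / (49.3 m):  [kg·s⁻¹] / [m] = kg·m⁻¹·s⁻¹
  (73.5 kg m^2 s^-2 mol^-1) × (11.2 m^-3 mol):  [kg·m²·s⁻²·mol⁻¹] · [m⁻³·mol] = kg·m⁻¹·s⁻²
The terms do not share a single dimension (kg·m⁻¹·s⁻² vs kg·m⁻¹·s⁻¹).

No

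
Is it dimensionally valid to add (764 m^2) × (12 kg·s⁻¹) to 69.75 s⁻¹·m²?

Dimensions:
  (764 m^2) × (12 kg·s⁻¹):  [m²] · [kg·s⁻¹] = kg·m²·s⁻¹
  69.75 s⁻¹·m²:  m²·s⁻¹
kg·m²·s⁻¹ ≠ m²·s⁻¹, so they cannot be added.

No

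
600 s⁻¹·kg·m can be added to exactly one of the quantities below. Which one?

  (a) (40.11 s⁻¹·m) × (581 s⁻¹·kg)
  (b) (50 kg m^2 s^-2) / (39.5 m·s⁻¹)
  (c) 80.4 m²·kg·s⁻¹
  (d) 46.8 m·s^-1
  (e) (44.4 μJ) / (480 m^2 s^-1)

(b)

Reference: kg·m·s⁻¹.
Each option:
  (a) [m·s⁻¹] · [kg·s⁻¹] = kg·m·s⁻²
  (b) [kg·m²·s⁻²] / [m·s⁻¹] = kg·m·s⁻¹  ← same
  (c) kg·m²·s⁻¹
  (d) m·s⁻¹
  (e) [kg·m²·s⁻²] / [m²·s⁻¹] = kg·s⁻¹
Only (b) matches kg·m·s⁻¹.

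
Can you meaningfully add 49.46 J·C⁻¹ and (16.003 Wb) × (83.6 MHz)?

Yes

Expand each in SI base units:
  49.46 J·C⁻¹:  J·C⁻¹ = N·m·(s·A)⁻¹ = kg·m²·s⁻³·A⁻¹
  (16.003 Wb) × (83.6 MHz):  [kg·m²·s⁻²·A⁻¹] · [s⁻¹] = kg·m²·s⁻³·A⁻¹
Both are kg·m²·s⁻³·A⁻¹, so they have the same dimensions and can be added.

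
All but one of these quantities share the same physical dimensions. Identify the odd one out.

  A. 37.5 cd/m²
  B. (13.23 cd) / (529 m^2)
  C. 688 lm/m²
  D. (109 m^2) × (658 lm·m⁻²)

D.

Expand each in SI base units:
  A. cd·m⁻² = m⁻²·cd
  B. [cd] / [m²] = m⁻²·cd
  C. lm·m⁻² = cd·m⁻² = m⁻²·cd
  D. [m²] · [m⁻²·cd] = cd
All reduce to m⁻²·cd except D., which is cd.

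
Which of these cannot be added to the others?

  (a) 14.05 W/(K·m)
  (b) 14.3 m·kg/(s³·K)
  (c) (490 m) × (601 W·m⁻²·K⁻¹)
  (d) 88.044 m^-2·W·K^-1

Dimensions:
  (a) W·m⁻¹·K⁻¹ = J·s⁻¹·m⁻¹·K⁻¹ = kg·m·s⁻³·K⁻¹
  (b) kg·m·s⁻³·K⁻¹
  (c) [m] · [kg·s⁻³·K⁻¹] = kg·m·s⁻³·K⁻¹
  (d) W·m⁻²·K⁻¹ = J·s⁻¹·m⁻²·K⁻¹ = kg·s⁻³·K⁻¹
All reduce to kg·m·s⁻³·K⁻¹ except (d), which is kg·s⁻³·K⁻¹.

(d)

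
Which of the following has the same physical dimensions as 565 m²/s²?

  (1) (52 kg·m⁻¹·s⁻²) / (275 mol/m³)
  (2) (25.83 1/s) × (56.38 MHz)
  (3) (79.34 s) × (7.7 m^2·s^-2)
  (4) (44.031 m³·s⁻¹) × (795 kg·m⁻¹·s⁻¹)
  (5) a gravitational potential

Reference: m²·s⁻².
Each option:
  (1) [kg·m⁻¹·s⁻²] / [m⁻³·mol] = kg·m²·s⁻²·mol⁻¹
  (2) [s⁻¹] · [s⁻¹] = s⁻²
  (3) [s] · [m²·s⁻²] = m²·s⁻¹
  (4) [m³·s⁻¹] · [kg·m⁻¹·s⁻¹] = kg·m²·s⁻²
  (5) [gravitational potential] = m²·s⁻²  ← same
Only (5) matches m²·s⁻².

(5)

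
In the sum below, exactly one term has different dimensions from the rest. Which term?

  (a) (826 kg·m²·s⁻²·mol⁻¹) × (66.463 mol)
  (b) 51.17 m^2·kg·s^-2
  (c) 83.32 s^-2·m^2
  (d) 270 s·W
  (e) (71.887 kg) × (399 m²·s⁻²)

(c)

Dimensions:
  (a) [kg·m²·s⁻²·mol⁻¹] · [mol] = kg·m²·s⁻²
  (b) kg·m²·s⁻²
  (c) m²·s⁻²
  (d) W·s = J·s⁻¹·s = kg·m²·s⁻²
  (e) [kg] · [m²·s⁻²] = kg·m²·s⁻²
All reduce to kg·m²·s⁻² except (c), which is m²·s⁻².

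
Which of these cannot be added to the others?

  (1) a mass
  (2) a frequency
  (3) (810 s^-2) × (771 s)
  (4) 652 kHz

Expand each in SI base units:
  (1) [mass] = kg
  (2) [frequency] = s⁻¹
  (3) [s⁻²] · [s] = s⁻¹
  (4) Hz = s⁻¹
All reduce to s⁻¹ except (1), which is kg.

(1)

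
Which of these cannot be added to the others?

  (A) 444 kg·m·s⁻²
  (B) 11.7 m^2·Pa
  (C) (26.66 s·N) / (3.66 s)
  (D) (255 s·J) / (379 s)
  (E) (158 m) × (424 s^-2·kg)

(D)

Expand each in SI base units:
  (A) kg·m·s⁻²
  (B) Pa·m² = N·m⁻²·m² = kg·m·s⁻²
  (C) [kg·m·s⁻¹] / [s] = kg·m·s⁻²
  (D) [kg·m²·s⁻¹] / [s] = kg·m²·s⁻²
  (E) [m] · [kg·s⁻²] = kg·m·s⁻²
All reduce to kg·m·s⁻² except (D), which is kg·m²·s⁻².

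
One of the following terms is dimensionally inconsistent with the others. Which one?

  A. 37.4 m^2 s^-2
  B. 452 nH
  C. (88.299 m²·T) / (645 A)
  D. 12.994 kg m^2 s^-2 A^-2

Work out the base dimensions of each:
  A. m²·s⁻²
  B. H = V·s·A⁻¹ = kg·m²·s⁻²·A⁻²
  C. [kg·m²·s⁻²·A⁻¹] / [A] = kg·m²·s⁻²·A⁻²
  D. kg·m²·s⁻²·A⁻²
All reduce to kg·m²·s⁻²·A⁻² except A., which is m²·s⁻².

A.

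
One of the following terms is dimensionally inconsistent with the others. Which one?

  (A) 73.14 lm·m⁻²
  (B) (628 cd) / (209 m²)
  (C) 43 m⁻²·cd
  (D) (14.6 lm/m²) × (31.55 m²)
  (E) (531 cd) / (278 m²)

(D)

Reduce each to base SI dimensions:
  (A) lm·m⁻² = cd·m⁻² = m⁻²·cd
  (B) [cd] / [m²] = m⁻²·cd
  (C) cd·m⁻² = m⁻²·cd
  (D) [m⁻²·cd] · [m²] = cd
  (E) [cd] / [m²] = m⁻²·cd
All reduce to m⁻²·cd except (D), which is cd.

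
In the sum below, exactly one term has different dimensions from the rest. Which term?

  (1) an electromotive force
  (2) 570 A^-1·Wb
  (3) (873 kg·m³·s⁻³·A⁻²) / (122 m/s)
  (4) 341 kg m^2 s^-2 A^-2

Dimensions:
  (1) [electromotive force] = kg·m²·s⁻³·A⁻¹
  (2) Wb·A⁻¹ = V·s·A⁻¹ = kg·m²·s⁻²·A⁻²
  (3) [kg·m³·s⁻³·A⁻²] / [m·s⁻¹] = kg·m²·s⁻²·A⁻²
  (4) kg·m²·s⁻²·A⁻²
All reduce to kg·m²·s⁻²·A⁻² except (1), which is kg·m²·s⁻³·A⁻¹.

(1)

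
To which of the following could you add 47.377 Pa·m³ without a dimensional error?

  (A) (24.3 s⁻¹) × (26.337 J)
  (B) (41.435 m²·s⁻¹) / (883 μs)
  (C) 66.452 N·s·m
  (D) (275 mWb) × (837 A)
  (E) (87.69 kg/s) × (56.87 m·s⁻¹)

(D)

Reference: Pa·m³ = N·m⁻²·m³ = kg·m²·s⁻².
Each option:
  (A) [s⁻¹] · [kg·m²·s⁻²] = kg·m²·s⁻³
  (B) [m²·s⁻¹] / [s] = m²·s⁻²
  (C) N·m·s = kg·m·s⁻²·m·s = kg·m²·s⁻¹
  (D) [kg·m²·s⁻²·A⁻¹] · [A] = kg·m²·s⁻²  ← same
  (E) [kg·s⁻¹] · [m·s⁻¹] = kg·m·s⁻²
Only (D) matches kg·m²·s⁻².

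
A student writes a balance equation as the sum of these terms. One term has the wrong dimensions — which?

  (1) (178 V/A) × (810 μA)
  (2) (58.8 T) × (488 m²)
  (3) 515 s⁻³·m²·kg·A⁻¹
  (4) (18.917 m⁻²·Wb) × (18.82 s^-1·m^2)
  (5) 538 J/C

(2)

In SI base units:
  (1) [kg·m²·s⁻³·A⁻²] · [A] = kg·m²·s⁻³·A⁻¹
  (2) [kg·s⁻²·A⁻¹] · [m²] = kg·m²·s⁻²·A⁻¹
  (3) kg·m²·s⁻³·A⁻¹
  (4) [kg·s⁻²·A⁻¹] · [m²·s⁻¹] = kg·m²·s⁻³·A⁻¹
  (5) J·C⁻¹ = N·m·(s·A)⁻¹ = kg·m²·s⁻³·A⁻¹
All reduce to kg·m²·s⁻³·A⁻¹ except (2), which is kg·m²·s⁻²·A⁻¹.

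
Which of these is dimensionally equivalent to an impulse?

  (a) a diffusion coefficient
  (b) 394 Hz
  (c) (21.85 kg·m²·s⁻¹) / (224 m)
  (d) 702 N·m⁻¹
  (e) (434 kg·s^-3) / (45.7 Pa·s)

(c)

Reference: [impulse] = kg·m·s⁻¹.
Each option:
  (a) [diffusion coefficient] = m²·s⁻¹
  (b) Hz = s⁻¹
  (c) [kg·m²·s⁻¹] / [m] = kg·m·s⁻¹  ← same
  (d) N·m⁻¹ = kg·m·s⁻²·m⁻¹ = kg·s⁻²
  (e) [kg·s⁻³] / [kg·m⁻¹·s⁻¹] = m·s⁻²
Only (c) matches kg·m·s⁻¹.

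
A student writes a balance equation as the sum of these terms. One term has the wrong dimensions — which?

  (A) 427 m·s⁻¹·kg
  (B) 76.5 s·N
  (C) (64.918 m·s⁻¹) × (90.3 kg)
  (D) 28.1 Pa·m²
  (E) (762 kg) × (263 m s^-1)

(D)

Expand each in SI base units:
  (A) kg·m·s⁻¹
  (B) N·s = kg·m·s⁻²·s = kg·m·s⁻¹
  (C) [m·s⁻¹] · [kg] = kg·m·s⁻¹
  (D) Pa·m² = N·m⁻²·m² = kg·m·s⁻²
  (E) [kg] · [m·s⁻¹] = kg·m·s⁻¹
All reduce to kg·m·s⁻¹ except (D), which is kg·m·s⁻².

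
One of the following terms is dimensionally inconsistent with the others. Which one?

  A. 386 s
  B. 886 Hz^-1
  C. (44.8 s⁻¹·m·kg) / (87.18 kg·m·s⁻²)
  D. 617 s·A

Reduce each to base SI dimensions:
  A. s
  B. Hz⁻¹ = (s⁻¹)⁻¹ = s
  C. [kg·m·s⁻¹] / [kg·m·s⁻²] = s
  D. A·s = s·A
All reduce to s except D., which is s·A.

D.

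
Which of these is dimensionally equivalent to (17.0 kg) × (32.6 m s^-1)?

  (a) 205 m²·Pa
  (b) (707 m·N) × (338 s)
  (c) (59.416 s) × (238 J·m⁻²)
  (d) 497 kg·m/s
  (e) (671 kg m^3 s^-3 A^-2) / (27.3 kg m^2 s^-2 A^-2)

(d)

Reference: [kg] · [m·s⁻¹] = kg·m·s⁻¹.
Each option:
  (a) Pa·m² = N·m⁻²·m² = kg·m·s⁻²
  (b) [kg·m²·s⁻²] · [s] = kg·m²·s⁻¹
  (c) [s] · [kg·s⁻²] = kg·s⁻¹
  (d) kg·m·s⁻¹  ← same
  (e) [kg·m³·s⁻³·A⁻²] / [kg·m²·s⁻²·A⁻²] = m·s⁻¹
Only (d) matches kg·m·s⁻¹.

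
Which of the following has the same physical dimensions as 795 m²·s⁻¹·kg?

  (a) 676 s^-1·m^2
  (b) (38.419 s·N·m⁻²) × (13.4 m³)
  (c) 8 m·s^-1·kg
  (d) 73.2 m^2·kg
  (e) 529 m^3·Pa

(b)

Reference: kg·m²·s⁻¹.
Each option:
  (a) m²·s⁻¹
  (b) [kg·m⁻¹·s⁻¹] · [m³] = kg·m²·s⁻¹  ← same
  (c) kg·m·s⁻¹
  (d) kg·m²
  (e) Pa·m³ = N·m⁻²·m³ = kg·m²·s⁻²
Only (b) matches kg·m²·s⁻¹.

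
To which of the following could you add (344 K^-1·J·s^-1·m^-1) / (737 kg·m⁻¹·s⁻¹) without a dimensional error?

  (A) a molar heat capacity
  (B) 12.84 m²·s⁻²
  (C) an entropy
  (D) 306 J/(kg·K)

Reference: [kg·m·s⁻³·K⁻¹] / [kg·m⁻¹·s⁻¹] = m²·s⁻²·K⁻¹.
Each option:
  (A) [molar heat capacity] = kg·m²·s⁻²·K⁻¹·mol⁻¹
  (B) m²·s⁻²
  (C) [entropy] = kg·m²·s⁻²·K⁻¹
  (D) J·kg⁻¹·K⁻¹ = N·m·kg⁻¹·K⁻¹ = m²·s⁻²·K⁻¹  ← same
Only (D) matches m²·s⁻²·K⁻¹.

(D)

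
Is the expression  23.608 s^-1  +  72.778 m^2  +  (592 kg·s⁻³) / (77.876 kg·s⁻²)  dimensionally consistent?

Work out the base dimensions of each:
  23.608 s^-1:  s⁻¹
  72.778 m^2:  m²
  (592 kg·s⁻³) / (77.876 kg·s⁻²):  [kg·s⁻³] / [kg·s⁻²] = s⁻¹
The terms do not share a single dimension (m² vs s⁻¹).

No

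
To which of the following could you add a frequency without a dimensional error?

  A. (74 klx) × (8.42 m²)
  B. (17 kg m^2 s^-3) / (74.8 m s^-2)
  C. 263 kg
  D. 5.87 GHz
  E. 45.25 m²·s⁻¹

D.

Reference: [frequency] = s⁻¹.
Each option:
  A. [m⁻²·cd] · [m²] = cd
  B. [kg·m²·s⁻³] / [m·s⁻²] = kg·m·s⁻¹
  C. kg
  D. Hz = s⁻¹  ← same
  E. m²·s⁻¹
Only D. matches s⁻¹.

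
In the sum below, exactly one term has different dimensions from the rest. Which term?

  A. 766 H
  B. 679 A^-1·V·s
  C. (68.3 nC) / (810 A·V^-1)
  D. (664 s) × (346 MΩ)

Dimensions:
  A. H = V·s·A⁻¹ = kg·m²·s⁻²·A⁻²
  B. V·s·A⁻¹ = J·C⁻¹·s·A⁻¹ = kg·m²·s⁻²·A⁻²
  C. [s·A] / [kg⁻¹·m⁻²·s³·A²] = kg·m²·s⁻²·A⁻¹
  D. [s] · [kg·m²·s⁻³·A⁻²] = kg·m²·s⁻²·A⁻²
All reduce to kg·m²·s⁻²·A⁻² except C., which is kg·m²·s⁻²·A⁻¹.

C.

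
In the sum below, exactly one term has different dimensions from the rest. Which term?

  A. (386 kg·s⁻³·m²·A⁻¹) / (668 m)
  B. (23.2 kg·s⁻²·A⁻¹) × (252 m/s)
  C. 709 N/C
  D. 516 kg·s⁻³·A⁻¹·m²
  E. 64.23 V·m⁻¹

D.

Work out the base dimensions of each:
  A. [kg·m²·s⁻³·A⁻¹] / [m] = kg·m·s⁻³·A⁻¹
  B. [kg·s⁻²·A⁻¹] · [m·s⁻¹] = kg·m·s⁻³·A⁻¹
  C. N·C⁻¹ = kg·m·s⁻²·(s·A)⁻¹ = kg·m·s⁻³·A⁻¹
  D. kg·m²·s⁻³·A⁻¹
  E. V·m⁻¹ = J·C⁻¹·m⁻¹ = kg·m·s⁻³·A⁻¹
All reduce to kg·m·s⁻³·A⁻¹ except D., which is kg·m²·s⁻³·A⁻¹.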